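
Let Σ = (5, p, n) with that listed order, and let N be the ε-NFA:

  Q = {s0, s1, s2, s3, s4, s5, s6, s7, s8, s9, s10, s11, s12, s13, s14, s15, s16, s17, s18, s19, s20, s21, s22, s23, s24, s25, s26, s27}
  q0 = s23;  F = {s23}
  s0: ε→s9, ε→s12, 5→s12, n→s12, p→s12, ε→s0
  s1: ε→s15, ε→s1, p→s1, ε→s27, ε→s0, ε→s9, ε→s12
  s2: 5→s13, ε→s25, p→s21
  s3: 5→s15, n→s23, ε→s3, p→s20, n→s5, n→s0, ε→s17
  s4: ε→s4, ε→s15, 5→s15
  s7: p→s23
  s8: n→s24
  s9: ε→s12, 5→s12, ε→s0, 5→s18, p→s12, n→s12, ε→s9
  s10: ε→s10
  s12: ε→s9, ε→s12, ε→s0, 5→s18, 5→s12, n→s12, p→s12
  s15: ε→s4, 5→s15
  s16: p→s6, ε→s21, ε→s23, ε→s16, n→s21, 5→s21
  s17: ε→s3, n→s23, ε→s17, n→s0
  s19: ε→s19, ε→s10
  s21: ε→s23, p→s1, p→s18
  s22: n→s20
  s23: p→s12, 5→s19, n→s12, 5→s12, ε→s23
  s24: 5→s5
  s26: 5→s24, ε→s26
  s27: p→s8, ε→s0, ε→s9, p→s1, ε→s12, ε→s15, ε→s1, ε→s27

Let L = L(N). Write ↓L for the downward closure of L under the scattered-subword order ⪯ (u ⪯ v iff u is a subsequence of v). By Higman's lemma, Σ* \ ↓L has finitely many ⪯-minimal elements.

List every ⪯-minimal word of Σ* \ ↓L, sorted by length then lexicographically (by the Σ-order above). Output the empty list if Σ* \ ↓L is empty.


Antichain: [5, p, n].

|Q|=28, |F|=1, |δ|=77 (38 ε).
min D↑ (2 st, q0=0, F={1}): 0:5→1,p→1,n→1 1:5→1,p→1,n→1 [Hopcroft].
'5': |S_i|=[7, 6] end={s0,s10,s12,s18,s19,s9} rej; 1/1 single-dels accept.
'p': |S_i|=[7, 4] end={s0,s12,s18,s9} — reject; 1/1 deletions ∈↓L.
'n': run [7, 4] end={s0,s12,s18,s9} rej; 1/1 deletions ∈↓L.
3 minimals (antichain).


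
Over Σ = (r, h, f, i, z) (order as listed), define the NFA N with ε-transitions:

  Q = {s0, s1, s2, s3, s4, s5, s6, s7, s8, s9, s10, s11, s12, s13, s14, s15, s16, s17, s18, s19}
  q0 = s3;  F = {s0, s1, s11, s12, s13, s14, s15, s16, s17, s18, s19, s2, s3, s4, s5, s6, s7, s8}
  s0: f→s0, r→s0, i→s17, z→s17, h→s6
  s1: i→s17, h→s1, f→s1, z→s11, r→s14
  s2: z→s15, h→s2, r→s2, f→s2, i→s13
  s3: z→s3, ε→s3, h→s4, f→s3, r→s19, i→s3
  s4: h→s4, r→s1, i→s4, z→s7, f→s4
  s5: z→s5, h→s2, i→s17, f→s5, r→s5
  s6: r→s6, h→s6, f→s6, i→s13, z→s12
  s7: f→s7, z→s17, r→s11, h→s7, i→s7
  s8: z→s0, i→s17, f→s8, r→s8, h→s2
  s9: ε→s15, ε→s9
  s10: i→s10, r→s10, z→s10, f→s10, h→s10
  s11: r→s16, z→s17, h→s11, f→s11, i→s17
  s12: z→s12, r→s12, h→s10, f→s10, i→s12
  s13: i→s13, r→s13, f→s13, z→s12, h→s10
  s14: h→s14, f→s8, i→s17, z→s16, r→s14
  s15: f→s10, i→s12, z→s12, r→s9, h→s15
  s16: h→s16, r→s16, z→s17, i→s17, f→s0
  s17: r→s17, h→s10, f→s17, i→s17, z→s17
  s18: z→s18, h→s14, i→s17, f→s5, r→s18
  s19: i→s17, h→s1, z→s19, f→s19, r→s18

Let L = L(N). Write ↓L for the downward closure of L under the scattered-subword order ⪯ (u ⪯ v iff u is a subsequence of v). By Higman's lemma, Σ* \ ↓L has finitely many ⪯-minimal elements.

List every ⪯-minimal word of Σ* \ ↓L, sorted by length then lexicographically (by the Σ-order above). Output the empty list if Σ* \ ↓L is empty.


|Q|=20, |F|=18, |δ|=98 (3 ε).
min D↑ (19 st, q0=0, F={10}): 0:r→1,h→2,f→0,i→0,z→0 1:r→3,h→4,f→1,i→5,z→1 2:r→4,h→2,f→2,i→2,z→6 3:r→3,h→7,f→8,i→5,z→3 4:r→7,h→4,f→4,i→5,z→9 5:r→5,h→10,f→5,i→5,z→5 6:r→9,h→6,f→6,i→6,z→5 7:r→7,h→7,f→11,i→5,z→12 8:r→8,h→13,f→8,i→5,z→8 9:r→12,h→9,f→9,i→5,z→5 10:r→10,h→10,f→10,i→10,z→10 11:r→11,h→13,f→11,i→5,z→14 12:r→12,h→12,f→14,i→5,z→5 13:r→13,h→13,f→13,i→15,z→16 14:r→14,h→17,f→14,i→5,z→5 15:r→15,h→10,f→15,i→15,z→18 16:r→16,h→16,f→10,i→18,z→18 17:r→17,h→17,f→17,i→15,z→18 18:r→18,h→10,f→10,i→18,z→18 [Hopcroft].
'rih': N↓-sim [20, 17, 4, 1] end={s10} ∉↓L; 3/3 deletions ∈↓L.
'hzzh': N↓-sim [20, 16, 11, 3, 1] end={s10} ∉↓L; 4/4 deletions ∈↓L.
'rrfhzf': N↓-sim [20, 17, 14, 11, 7, 4, 1] end={s10} — reject; 6/6 del acc.
3 words, ⪯-incomp.

Antichain: [rih, hzzh, rrfhzf].


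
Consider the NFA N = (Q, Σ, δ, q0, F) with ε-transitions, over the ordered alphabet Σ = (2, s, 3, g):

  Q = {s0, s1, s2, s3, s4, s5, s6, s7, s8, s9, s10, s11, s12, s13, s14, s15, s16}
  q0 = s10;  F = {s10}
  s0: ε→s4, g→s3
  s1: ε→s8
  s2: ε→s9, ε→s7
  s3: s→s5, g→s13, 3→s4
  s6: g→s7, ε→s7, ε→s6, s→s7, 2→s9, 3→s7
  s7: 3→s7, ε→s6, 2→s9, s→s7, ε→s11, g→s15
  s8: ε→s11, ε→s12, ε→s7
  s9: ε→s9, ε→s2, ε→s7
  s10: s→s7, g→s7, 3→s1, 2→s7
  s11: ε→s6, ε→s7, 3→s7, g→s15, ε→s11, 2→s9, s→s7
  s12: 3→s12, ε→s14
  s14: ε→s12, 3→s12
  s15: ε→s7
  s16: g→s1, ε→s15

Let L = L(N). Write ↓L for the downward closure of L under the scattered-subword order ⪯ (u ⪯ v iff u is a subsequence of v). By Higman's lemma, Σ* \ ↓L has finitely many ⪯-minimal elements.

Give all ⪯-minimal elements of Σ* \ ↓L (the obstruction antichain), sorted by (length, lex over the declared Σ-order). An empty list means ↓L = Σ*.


|Q|=17, |F|=1, |δ|=44 (21 ε).
min D↑ (2 st, q0=0, F={1}): 0:2→1,s→1,3→1,g→1 1:2→1,s→1,3→1,g→1 [Hopcroft].
'2': |S_i|=[11, 6] end={s11,s15,s2,s6,s7,s9} rej; 1/1 del acc.
's': |S_i|=[11, 6] end={s11,s15,s2,s6,s7,s9} — reject; 1/1 del acc.
'3': run [11, 10] end={s1,s11,s12,s14,s15,s2,s6,s7,s8,s9} rej; 1/1 deletions ∈↓L.
'g': |S_i|=[11, 6] end={s11,s15,s2,s6,s7,s9} ∉↓L; 1/1 deletions ∈↓L.
4 minimals (antichain).

A = [2, s, 3, g].


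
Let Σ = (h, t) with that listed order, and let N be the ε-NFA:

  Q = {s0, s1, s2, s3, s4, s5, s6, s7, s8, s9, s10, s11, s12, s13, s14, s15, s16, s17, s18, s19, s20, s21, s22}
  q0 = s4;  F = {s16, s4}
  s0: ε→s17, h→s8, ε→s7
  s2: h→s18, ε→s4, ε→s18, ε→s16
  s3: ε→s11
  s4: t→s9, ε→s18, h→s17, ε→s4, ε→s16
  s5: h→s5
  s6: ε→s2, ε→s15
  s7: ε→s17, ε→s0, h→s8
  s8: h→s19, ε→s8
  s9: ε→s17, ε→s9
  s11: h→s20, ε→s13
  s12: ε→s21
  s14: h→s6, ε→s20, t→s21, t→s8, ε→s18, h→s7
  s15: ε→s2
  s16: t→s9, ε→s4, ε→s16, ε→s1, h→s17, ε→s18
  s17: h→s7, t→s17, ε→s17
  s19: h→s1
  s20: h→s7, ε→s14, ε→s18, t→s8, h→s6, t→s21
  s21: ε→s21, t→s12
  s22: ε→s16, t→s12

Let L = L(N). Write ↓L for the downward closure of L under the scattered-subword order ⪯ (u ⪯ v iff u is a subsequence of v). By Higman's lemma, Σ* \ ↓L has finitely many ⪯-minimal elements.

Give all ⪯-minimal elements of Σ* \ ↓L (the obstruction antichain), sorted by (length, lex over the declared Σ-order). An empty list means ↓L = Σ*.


min(Σ*\↓L) = [h, t].

|Q|=23, |F|=2, |δ|=53 (30 ε).
min D↑ (2 st, q0=0, F={1}): 0:h→1,t→1 1:h→1,t→1.
'h': run [10, 6] end={s0,s1,s17,s19,s7,s8} ∉↓L; 1/1 deletions ∈↓L.
't': |S_i|=[10, 7] end={s0,s1,s17,s19,s7,s8,s9} ∉↓L; 1/1 single-dels accept.
2 words, ⪯-incomp.


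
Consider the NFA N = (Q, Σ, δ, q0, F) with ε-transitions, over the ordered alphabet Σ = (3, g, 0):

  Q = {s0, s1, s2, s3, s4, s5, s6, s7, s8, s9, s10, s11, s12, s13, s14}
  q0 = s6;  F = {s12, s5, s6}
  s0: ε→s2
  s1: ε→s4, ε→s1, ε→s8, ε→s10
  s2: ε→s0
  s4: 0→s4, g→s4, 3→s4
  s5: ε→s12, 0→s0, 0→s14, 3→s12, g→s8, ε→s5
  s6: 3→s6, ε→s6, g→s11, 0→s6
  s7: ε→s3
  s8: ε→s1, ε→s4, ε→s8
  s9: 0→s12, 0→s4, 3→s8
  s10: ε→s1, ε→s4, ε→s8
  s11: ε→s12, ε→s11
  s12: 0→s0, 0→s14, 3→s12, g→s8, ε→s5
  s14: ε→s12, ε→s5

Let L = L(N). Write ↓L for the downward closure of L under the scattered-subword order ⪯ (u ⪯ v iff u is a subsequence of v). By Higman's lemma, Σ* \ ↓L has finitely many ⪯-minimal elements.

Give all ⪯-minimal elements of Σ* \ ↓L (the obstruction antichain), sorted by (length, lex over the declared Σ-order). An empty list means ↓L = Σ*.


|Q|=15, |F|=3, |δ|=38 (21 ε).
min D↑ (3 st, q0=0, F={2}): 0:3→0,g→1,0→0 1:3→1,g→2,0→1 2:3→2,g→2,0→2 [Hopcroft].
'gg': N↓-sim [11, 10, 4] end={s1,s10,s4,s8} rej; 2/2 del acc.
1 words, ⪯-incomp.

A = [gg].


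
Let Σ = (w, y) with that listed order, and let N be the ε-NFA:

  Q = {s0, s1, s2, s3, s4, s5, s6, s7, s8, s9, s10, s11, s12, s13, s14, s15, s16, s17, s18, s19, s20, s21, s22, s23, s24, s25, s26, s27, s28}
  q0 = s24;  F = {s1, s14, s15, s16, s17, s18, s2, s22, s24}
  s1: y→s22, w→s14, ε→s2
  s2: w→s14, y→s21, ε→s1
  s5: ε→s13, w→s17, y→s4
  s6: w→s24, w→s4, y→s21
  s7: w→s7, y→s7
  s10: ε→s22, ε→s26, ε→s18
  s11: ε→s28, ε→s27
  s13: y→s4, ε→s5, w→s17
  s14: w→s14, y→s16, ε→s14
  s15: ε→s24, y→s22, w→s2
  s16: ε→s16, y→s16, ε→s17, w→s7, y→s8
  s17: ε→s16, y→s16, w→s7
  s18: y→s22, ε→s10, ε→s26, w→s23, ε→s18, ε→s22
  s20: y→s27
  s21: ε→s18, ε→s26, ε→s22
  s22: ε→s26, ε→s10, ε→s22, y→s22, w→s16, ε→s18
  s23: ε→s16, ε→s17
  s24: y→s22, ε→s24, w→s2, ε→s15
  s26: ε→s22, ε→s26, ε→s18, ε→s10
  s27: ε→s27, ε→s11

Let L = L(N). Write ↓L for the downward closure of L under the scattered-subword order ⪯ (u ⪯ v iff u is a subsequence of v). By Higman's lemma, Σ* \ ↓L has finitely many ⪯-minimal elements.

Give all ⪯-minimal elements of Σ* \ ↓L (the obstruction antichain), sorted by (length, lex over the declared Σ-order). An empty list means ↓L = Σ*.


A = [yww, wwyw].

|Q|=29, |F|=9, |δ|=64 (35 ε).
min D↑ (6 st, q0=0, F={5}): 0:w→1,y→2 1:w→3,y→2 2:w→4,y→2 3:w→3,y→4 4:w→5,y→4 5:w→5,y→5 [Hopcroft].
'yww': |S_i|=[15, 10, 5, 1] end={s7} ∉↓L; 3/3 deletions ∈↓L.
'wwyw': N↓-sim [15, 13, 6, 4, 1] end={s7} ∉↓L; 4/4 deletions ∈↓L.
2 minimals (antichain).


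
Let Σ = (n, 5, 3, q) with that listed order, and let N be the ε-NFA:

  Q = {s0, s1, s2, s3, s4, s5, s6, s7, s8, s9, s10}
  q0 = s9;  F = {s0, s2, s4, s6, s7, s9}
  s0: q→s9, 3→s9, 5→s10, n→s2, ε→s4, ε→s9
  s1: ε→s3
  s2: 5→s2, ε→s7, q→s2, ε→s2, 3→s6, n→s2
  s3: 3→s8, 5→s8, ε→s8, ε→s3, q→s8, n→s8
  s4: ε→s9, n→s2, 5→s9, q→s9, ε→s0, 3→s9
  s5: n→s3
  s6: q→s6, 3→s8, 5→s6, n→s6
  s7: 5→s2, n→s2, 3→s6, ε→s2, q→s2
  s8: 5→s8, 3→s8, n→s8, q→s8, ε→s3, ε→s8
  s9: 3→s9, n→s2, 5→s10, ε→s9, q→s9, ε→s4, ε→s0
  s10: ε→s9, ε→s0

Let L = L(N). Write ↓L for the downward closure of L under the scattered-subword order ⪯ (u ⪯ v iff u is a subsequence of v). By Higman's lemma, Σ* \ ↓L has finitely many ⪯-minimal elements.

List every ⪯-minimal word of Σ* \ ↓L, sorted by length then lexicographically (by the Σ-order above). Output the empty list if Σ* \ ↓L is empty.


min(Σ*\↓L) = [n33].

|Q|=11, |F|=6, |δ|=50 (17 ε).
min D↑ (4 st, q0=0, F={3}): 0:n→1,5→0,3→0,q→0 1:n→1,5→1,3→2,q→1 2:n→2,5→2,3→3,q→2 3:n→3,5→3,3→3,q→3 [Hopcroft].
'n33': |S_i|=[9, 5, 3, 2] end={s3,s8} rej; 3/3 deletions ∈↓L.
1 obstructions.


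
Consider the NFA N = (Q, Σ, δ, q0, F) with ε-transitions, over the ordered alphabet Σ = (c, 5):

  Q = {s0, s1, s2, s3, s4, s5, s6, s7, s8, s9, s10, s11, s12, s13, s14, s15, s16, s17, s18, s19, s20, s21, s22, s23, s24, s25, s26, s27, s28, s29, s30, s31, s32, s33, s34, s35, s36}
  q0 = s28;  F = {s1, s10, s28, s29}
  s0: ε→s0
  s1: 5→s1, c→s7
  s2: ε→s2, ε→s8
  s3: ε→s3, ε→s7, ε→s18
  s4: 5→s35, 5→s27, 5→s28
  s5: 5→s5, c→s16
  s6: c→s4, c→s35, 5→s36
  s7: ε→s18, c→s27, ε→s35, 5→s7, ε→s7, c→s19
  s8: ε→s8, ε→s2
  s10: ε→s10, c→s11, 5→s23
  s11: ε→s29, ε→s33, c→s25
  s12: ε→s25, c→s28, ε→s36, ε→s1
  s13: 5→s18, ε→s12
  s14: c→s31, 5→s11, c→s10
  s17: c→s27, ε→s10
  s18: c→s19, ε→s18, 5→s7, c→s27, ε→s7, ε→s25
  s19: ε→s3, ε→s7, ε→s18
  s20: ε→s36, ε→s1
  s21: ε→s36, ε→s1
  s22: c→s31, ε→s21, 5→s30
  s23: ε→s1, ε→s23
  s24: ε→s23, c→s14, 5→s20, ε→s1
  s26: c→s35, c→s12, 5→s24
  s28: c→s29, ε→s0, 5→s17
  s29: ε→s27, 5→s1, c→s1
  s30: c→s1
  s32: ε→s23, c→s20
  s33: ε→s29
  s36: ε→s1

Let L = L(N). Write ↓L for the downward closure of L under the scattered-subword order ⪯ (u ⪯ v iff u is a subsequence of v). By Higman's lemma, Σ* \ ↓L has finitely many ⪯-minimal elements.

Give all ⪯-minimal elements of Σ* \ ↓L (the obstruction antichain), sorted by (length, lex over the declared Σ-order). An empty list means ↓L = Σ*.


|Q|=37, |F|=4, |δ|=77 (39 ε).
min D↑ (5 st, q0=0, F={4}): 0:c→1,5→2 1:c→3,5→3 2:c→1,5→3 3:c→4,5→3 4:c→4,5→4 (ε-aug+det+¬).
'ccc': |S_i|=[16, 11, 8, 7] end={s18,s19,s25,s27,s3,s35,s7} ∉↓L; 3/3 single-dels accept.
'c5c': run [16, 11, 8, 7] end={s18,s19,s25,s27,s3,s35,s7} ∉↓L; 3/3 del acc.
'55c': |S_i|=[16, 14, 9, 7] end={s18,s19,s25,s27,s3,s35,s7} ∉↓L; 3/3 single-dels accept.
3 words, ⪯-incomp.

min(Σ*\↓L) = [ccc, c5c, 55c].


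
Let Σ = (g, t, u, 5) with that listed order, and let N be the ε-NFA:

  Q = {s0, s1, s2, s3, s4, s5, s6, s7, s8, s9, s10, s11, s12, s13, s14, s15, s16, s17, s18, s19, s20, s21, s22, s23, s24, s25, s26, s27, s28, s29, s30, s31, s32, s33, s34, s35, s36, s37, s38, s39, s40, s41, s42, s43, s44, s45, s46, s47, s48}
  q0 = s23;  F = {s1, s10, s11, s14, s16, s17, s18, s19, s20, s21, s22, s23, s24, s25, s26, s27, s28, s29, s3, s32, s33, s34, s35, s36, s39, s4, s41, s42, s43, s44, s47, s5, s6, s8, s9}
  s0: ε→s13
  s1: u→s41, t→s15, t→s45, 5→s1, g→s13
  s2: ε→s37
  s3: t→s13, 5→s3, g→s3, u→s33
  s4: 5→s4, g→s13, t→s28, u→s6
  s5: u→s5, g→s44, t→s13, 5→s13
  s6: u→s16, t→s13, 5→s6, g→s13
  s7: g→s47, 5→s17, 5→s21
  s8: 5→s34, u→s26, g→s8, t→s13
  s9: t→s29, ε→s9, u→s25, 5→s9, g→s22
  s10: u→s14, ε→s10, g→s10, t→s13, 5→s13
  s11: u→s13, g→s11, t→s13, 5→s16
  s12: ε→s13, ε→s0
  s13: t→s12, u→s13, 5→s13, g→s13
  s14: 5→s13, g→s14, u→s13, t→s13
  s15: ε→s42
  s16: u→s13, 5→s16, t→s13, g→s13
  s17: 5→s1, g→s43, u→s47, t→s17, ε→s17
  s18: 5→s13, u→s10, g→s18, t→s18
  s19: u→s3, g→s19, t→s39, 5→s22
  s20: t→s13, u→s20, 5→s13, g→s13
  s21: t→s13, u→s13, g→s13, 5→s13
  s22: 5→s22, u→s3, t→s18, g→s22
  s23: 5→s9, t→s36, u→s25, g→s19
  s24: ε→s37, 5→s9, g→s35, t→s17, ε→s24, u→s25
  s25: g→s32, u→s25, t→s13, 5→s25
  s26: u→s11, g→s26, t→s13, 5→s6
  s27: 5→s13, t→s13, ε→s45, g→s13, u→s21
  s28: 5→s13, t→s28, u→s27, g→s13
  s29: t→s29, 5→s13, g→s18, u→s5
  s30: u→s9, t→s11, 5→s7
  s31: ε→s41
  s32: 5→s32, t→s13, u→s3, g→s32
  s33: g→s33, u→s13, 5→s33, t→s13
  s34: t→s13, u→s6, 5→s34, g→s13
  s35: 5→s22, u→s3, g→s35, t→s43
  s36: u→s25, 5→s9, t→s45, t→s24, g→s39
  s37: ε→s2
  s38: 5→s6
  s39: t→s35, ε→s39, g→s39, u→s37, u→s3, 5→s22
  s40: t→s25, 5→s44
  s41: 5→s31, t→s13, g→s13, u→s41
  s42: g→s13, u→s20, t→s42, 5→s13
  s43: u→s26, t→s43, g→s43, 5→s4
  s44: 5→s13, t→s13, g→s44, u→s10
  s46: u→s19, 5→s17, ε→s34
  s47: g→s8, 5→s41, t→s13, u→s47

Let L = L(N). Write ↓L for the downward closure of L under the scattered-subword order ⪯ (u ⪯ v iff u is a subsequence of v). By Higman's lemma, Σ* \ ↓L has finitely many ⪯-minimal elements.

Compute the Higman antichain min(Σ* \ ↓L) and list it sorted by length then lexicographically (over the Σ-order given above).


|Q|=49, |F|=35, |δ|=173 (15 ε).
min D↑ (36 st, q0=0, F={10}): 0:g→1,t→2,u→3,5→4 1:g→1,t→5,u→6,5→7 2:g→5,t→8,u→3,5→4 3:g→9,t→10,u→3,5→3 4:g→7,t→11,u→3,5→4 5:g→5,t→12,u→6,5→7 6:g→6,t→10,u→13,5→6 7:g→7,t→14,u→6,5→7 8:g→12,t→15,u→3,5→4 9:g→9,t→10,u→6,5→9 10:g→10,t→10,u→10,5→10 11:g→14,t→11,u→16,5→10 12:g→12,t→17,u→6,5→7 13:g→13,t→10,u→10,5→13 14:g→14,t→14,u→18,5→10 15:g→17,t→15,u→19,5→20 16:g→21,t→10,u→16,5→10 17:g→17,t→17,u→22,5→23 18:g→18,t→10,u→24,5→10 19:g→25,t→10,u→19,5→26 20:g→10,t→27,u→26,5→20 21:g→21,t→10,u→18,5→10 22:g→22,t→10,u→28,5→29 23:g→10,t→30,u→29,5→23 24:g→24,t→10,u→10,5→10 25:g→25,t→10,u→22,5→31 26:g→10,t→10,u→26,5→26 27:g→10,t→27,u→32,5→10 28:g→28,t→10,u→10,5→33 29:g→10,t→10,u→33,5→29 30:g→10,t→30,u→34,5→10 31:g→10,t→10,u→29,5→31 32:g→10,t→10,u→32,5→10 33:g→10,t→10,u→10,5→33 34:g→10,t→10,u→35,5→10 35:g→10,t→10,u→10,5→10 [Hopcroft].
'ut': run [43, 26, 3] end={s0,s12,s13} rej; 2/2 deletions ∈↓L.
'5t5': run [43, 29, 16, 3] end={s0,s12,s13} ∉↓L; 3/3 deletions ∈↓L.
'guuu': run [43, 28, 16, 8, 3] end={s0,s12,s13} ∉↓L; 4/4 deletions ∈↓L.
'ttt5g': N↓-sim [43, 41, 39, 29, 17, 3] end={s0,s12,s13} ∉↓L; 5/5 deletions ∈↓L.
4 obstructions.

min(Σ*\↓L) = [ut, 5t5, guuu, ttt5g].


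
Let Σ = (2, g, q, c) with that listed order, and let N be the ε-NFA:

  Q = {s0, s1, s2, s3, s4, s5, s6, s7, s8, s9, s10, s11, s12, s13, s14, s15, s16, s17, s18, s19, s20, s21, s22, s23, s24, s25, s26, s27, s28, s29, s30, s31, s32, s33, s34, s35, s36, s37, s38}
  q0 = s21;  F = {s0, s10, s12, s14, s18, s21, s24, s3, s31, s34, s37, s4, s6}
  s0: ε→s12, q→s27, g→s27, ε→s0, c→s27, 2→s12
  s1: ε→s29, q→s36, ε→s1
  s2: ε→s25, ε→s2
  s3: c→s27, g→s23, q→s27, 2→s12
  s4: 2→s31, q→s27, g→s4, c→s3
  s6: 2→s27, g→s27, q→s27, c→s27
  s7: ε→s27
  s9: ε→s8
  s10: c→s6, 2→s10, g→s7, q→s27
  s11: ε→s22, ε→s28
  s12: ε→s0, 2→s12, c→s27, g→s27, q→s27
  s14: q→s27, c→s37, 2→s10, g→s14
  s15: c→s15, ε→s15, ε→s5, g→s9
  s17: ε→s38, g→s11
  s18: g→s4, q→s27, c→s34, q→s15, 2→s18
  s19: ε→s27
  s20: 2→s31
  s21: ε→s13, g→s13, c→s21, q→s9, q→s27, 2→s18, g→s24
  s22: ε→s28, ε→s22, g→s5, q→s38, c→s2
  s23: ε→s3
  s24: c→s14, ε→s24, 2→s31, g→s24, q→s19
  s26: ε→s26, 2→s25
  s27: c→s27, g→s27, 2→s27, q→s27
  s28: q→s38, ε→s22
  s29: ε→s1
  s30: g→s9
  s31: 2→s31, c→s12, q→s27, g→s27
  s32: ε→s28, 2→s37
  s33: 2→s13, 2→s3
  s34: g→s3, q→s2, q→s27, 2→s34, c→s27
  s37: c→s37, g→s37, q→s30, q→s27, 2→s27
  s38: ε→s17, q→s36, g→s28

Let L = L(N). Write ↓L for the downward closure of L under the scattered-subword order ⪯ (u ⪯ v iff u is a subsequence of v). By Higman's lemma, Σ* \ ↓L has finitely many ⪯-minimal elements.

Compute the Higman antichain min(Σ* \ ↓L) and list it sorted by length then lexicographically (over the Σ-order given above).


A = [q, 2cc, g2g, gcc2].

|Q|=39, |F|=13, |δ|=102 (25 ε).
min D↑ (13 st, q0=0, F={3}): 0:2→1,g→2,q→3,c→0 1:2→1,g→4,q→3,c→5 2:2→6,g→2,q→3,c→7 3:2→3,g→3,q→3,c→3 4:2→6,g→4,q→3,c→8 5:2→5,g→8,q→3,c→3 6:2→6,g→3,q→3,c→9 7:2→10,g→7,q→3,c→11 8:2→9,g→8,q→3,c→3 9:2→9,g→3,q→3,c→3 10:2→10,g→3,q→3,c→12 11:2→3,g→11,q→3,c→11 12:2→3,g→3,q→3,c→3 [Hopcroft].
'q': N↓-sim [25, 9] end={s15,s19,s2,s25,s27,s30,s5,s8,s9} — reject; 1/1 deletions ∈↓L.
'2cc': N↓-sim [25, 18, 13, 5] end={s15,s27,s5,s8,s9} rej; 3/3 single-dels accept.
'g2g': |S_i|=[25, 18, 7, 2] end={s27,s7} rej; 3/3 single-dels accept.
'gcc2': run [25, 18, 13, 6, 1] end={s27} rej; 4/4 single-dels accept.
4 minimals (antichain).


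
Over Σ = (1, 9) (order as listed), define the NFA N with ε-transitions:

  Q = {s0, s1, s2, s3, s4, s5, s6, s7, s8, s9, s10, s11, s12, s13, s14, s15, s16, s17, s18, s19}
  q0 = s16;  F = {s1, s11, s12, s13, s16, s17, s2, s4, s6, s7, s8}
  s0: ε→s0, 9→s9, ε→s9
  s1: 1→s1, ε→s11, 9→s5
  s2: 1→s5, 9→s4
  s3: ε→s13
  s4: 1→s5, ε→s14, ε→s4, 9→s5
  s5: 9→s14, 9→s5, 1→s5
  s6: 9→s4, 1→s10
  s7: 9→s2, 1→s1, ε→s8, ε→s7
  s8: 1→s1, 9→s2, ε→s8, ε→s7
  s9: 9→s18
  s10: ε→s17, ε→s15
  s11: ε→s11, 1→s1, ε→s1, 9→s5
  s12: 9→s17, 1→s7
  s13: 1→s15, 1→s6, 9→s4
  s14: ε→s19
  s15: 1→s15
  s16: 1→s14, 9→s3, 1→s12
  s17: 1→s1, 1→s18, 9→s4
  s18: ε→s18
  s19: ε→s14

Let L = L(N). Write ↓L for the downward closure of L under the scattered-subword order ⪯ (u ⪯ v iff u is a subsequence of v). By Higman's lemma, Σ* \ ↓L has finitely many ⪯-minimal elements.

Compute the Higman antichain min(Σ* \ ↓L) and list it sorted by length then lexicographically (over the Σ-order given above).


min(Σ*\↓L) = [991, 999, 1119, 1191, 1919].

|Q|=20, |F|=11, |δ|=48 (17 ε).
min D↑ (10 st, q0=0, F={9}): 0:1→1,9→2 1:1→3,9→4 2:1→5,9→6 3:1→7,9→8 4:1→7,9→6 5:1→4,9→6 6:1→9,9→9 7:1→7,9→9 8:1→9,9→6 9:1→9,9→9 (ε-aug+det+¬).
'991': |S_i|=[18, 14, 4, 3] end={s14,s19,s5} ∉↓L; 3/3 single-dels accept.
'999': run [18, 14, 4, 3] end={s14,s19,s5} ∉↓L; 3/3 deletions ∈↓L.
'1119': N↓-sim [18, 15, 13, 7, 3] end={s14,s19,s5} ∉↓L; 4/4 del acc.
'1191': N↓-sim [18, 15, 13, 5, 3] end={s14,s19,s5} — reject; 4/4 deletions ∈↓L.
'1919': run [18, 15, 9, 6, 3] end={s14,s19,s5} rej; 4/4 del acc.
5 words, ⪯-incomp.


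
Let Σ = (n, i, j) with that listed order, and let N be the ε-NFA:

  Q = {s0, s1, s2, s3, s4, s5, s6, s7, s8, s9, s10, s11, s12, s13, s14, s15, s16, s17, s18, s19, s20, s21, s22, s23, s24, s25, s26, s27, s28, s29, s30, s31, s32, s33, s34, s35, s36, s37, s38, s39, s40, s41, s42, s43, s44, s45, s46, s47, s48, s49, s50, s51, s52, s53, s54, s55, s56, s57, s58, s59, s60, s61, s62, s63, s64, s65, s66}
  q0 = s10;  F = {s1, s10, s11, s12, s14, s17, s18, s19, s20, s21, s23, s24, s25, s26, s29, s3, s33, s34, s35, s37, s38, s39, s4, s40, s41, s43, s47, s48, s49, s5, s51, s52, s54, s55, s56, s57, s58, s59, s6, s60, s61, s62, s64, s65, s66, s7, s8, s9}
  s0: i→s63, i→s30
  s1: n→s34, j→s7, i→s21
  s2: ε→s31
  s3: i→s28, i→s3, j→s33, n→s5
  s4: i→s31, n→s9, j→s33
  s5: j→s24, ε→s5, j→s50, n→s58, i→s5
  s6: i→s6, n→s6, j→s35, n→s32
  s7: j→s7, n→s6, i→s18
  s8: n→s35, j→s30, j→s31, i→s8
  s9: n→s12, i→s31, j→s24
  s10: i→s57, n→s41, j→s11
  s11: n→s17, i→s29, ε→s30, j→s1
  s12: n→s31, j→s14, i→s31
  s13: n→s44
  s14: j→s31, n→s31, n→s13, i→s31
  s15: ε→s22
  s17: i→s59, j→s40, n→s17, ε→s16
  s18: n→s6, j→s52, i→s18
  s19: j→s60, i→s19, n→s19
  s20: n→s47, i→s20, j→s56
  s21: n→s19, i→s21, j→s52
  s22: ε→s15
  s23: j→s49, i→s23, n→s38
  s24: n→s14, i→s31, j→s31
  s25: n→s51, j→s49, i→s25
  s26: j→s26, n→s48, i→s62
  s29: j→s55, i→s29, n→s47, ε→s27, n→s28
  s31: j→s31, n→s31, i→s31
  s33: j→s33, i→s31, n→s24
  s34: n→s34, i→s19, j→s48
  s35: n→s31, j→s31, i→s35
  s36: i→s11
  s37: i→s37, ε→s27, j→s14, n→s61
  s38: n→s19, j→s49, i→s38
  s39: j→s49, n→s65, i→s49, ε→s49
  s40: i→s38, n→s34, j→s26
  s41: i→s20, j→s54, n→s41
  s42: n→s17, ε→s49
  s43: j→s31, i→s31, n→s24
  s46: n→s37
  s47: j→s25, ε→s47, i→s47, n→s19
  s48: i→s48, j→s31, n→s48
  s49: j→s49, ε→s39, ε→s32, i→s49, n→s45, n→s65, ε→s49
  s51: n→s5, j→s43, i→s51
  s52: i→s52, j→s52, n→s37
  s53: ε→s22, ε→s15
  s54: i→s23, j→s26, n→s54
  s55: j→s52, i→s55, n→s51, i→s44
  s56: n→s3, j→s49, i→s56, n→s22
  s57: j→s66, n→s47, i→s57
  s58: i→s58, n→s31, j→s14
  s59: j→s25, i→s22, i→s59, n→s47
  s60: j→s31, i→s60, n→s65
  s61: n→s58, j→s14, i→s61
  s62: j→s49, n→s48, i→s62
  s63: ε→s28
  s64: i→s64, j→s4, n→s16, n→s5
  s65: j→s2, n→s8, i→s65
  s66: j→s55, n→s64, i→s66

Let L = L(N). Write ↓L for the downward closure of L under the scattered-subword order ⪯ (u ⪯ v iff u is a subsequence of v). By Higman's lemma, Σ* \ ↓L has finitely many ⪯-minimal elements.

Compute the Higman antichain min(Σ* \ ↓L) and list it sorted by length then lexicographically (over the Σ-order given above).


|Q|=67, |F|=48, |δ|=181 (17 ε).
min D↑ (48 st, q0=0, F={37}): 0:n→1,i→2,j→3 1:n→1,i→4,j→5 2:n→6,i→2,j→7 3:n→8,i→9,j→10 4:n→6,i→4,j→11 5:n→5,i→12,j→13 6:n→14,i→6,j→15 7:n→16,i→7,j→17 8:n→8,i→18,j→19 9:n→6,i→9,j→17 10:n→20,i→21,j→22 11:n→23,i→11,j→24 12:n→25,i→12,j→24 13:n→26,i→27,j→13 14:n→14,i→14,j→28 15:n→29,i→15,j→24 16:n→30,i→16,j→31 17:n→29,i→17,j→32 18:n→6,i→18,j→15 19:n→20,i→25,j→13 20:n→20,i→14,j→26 21:n→14,i→21,j→32 22:n→33,i→34,j→22 23:n→30,i→23,j→35 24:n→36,i→24,j→24 25:n→14,i→25,j→24 26:n→26,i→26,j→37 27:n→26,i→27,j→24 28:n→36,i→28,j→37 29:n→30,i→29,j→38 30:n→39,i→30,j→40 31:n→41,i→37,j→35 32:n→42,i→32,j→32 33:n→33,i→33,j→43 34:n→33,i→34,j→32 35:n→40,i→37,j→35 36:n→44,i→36,j→37 37:n→37,i→37,j→37 38:n→40,i→37,j→37 39:n→37,i→39,j→45 40:n→45,i→37,j→37 41:n→46,i→37,j→40 42:n→47,i→42,j→45 43:n→37,i→43,j→37 44:n→43,i→44,j→37 45:n→37,i→37,j→37 46:n→37,i→37,j→45 47:n→39,i→47,j→45 [Hopcroft].
'njjnj': run [61, 50, 39, 21, 12, 3] end={s2,s30,s31} ∉↓L; 5/5 single-dels accept.
'innjj': N↓-sim [61, 51, 39, 25, 13, 3] end={s2,s30,s31} rej; 5/5 del acc.
'ijnji': run [61, 51, 38, 29, 13, 1] end={s31} — reject; 5/5 del acc.
'jjnjj': N↓-sim [61, 57, 42, 27, 14, 3] end={s2,s30,s31} rej; 5/5 single-dels accept.
'ijnnnn': N↓-sim [61, 51, 38, 29, 15, 7, 3] end={s13,s31,s44} — reject; 6/6 single-dels accept.
'jjjnjn': run [61, 57, 42, 29, 18, 7, 3] end={s13,s31,s44} — reject; 6/6 del acc.
6 minimals (antichain).

Antichain: [njjnj, innjj, ijnji, jjnjj, ijnnnn, jjjnjn].


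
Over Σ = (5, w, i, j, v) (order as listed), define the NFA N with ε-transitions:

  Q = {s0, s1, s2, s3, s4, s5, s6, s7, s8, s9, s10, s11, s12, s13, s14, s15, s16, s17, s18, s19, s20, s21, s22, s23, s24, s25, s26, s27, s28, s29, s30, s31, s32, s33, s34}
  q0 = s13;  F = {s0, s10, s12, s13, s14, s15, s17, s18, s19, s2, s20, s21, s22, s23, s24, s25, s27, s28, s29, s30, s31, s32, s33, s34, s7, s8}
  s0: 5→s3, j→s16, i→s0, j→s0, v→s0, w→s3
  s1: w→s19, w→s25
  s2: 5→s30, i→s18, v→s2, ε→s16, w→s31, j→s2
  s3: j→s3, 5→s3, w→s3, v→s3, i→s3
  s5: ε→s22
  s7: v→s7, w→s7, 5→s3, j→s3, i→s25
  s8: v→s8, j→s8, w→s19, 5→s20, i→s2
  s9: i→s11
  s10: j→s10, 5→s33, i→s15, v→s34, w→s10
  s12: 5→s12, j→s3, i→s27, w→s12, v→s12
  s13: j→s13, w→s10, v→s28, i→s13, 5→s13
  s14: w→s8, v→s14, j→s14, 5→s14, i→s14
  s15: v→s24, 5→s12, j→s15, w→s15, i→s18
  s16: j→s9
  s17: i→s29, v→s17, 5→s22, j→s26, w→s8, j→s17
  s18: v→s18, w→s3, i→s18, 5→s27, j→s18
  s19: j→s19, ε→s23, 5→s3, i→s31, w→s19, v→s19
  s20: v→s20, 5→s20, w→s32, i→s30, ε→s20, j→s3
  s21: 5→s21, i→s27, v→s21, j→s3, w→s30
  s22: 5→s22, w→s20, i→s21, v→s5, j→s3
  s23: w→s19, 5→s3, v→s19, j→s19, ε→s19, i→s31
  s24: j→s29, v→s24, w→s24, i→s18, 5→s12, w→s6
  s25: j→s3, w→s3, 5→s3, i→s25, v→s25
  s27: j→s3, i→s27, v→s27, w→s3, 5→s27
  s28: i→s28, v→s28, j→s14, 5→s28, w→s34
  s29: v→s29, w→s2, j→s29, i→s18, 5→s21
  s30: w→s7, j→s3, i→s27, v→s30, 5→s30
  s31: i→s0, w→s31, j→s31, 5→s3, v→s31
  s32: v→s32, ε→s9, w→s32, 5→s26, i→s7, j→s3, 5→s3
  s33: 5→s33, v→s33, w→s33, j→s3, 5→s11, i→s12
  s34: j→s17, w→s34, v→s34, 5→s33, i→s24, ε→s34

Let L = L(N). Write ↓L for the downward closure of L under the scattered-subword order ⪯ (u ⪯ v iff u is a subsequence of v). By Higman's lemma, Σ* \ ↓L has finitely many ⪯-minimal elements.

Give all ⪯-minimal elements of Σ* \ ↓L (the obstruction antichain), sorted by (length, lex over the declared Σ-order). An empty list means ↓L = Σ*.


A = [w5j, wiiw, vjww5].

|Q|=35, |F|=26, |δ|=151 (7 ε).
min D↑ (26 st, q0=0, F={8}): 0:5→0,w→1,i→0,j→0,v→2 1:5→3,w→1,i→4,j→1,v→5 2:5→2,w→5,i→2,j→6,v→2 3:5→3,w→3,i→7,j→8,v→3 4:5→7,w→4,i→9,j→4,v→10 5:5→3,w→5,i→10,j→11,v→5 6:5→6,w→12,i→6,j→6,v→6 7:5→7,w→7,i→13,j→8,v→7 8:5→8,w→8,i→8,j→8,v→8 9:5→13,w→8,i→9,j→9,v→9 10:5→7,w→10,i→9,j→14,v→10 11:5→15,w→12,i→14,j→11,v→11 12:5→16,w→17,i→18,j→12,v→12 13:5→13,w→8,i→13,j→8,v→13 14:5→19,w→18,i→9,j→14,v→14 15:5→15,w→16,i→19,j→8,v→15 16:5→16,w→20,i→21,j→8,v→16 17:5→8,w→17,i→22,j→17,v→17 18:5→21,w→22,i→9,j→18,v→18 19:5→19,w→21,i→13,j→8,v→19 20:5→8,w→20,i→23,j→8,v→20 21:5→21,w→23,i→13,j→8,v→21 22:5→8,w→22,i→24,j→22,v→22 23:5→8,w→23,i→25,j→8,v→23 24:5→8,w→8,i→24,j→24,v→24 25:5→8,w→8,i→25,j→8,v→25 (ε-aug+det+¬).
'w5j': N↓-sim [33, 30, 15, 1] end={s3} — reject; 3/3 deletions ∈↓L.
'wiiw': N↓-sim [33, 30, 18, 8, 1] end={s3} rej; 4/4 del acc.
'vjww5': run [33, 30, 24, 18, 12, 2] end={s26,s3} — reject; 5/5 single-dels accept.
3 minimals (antichain).


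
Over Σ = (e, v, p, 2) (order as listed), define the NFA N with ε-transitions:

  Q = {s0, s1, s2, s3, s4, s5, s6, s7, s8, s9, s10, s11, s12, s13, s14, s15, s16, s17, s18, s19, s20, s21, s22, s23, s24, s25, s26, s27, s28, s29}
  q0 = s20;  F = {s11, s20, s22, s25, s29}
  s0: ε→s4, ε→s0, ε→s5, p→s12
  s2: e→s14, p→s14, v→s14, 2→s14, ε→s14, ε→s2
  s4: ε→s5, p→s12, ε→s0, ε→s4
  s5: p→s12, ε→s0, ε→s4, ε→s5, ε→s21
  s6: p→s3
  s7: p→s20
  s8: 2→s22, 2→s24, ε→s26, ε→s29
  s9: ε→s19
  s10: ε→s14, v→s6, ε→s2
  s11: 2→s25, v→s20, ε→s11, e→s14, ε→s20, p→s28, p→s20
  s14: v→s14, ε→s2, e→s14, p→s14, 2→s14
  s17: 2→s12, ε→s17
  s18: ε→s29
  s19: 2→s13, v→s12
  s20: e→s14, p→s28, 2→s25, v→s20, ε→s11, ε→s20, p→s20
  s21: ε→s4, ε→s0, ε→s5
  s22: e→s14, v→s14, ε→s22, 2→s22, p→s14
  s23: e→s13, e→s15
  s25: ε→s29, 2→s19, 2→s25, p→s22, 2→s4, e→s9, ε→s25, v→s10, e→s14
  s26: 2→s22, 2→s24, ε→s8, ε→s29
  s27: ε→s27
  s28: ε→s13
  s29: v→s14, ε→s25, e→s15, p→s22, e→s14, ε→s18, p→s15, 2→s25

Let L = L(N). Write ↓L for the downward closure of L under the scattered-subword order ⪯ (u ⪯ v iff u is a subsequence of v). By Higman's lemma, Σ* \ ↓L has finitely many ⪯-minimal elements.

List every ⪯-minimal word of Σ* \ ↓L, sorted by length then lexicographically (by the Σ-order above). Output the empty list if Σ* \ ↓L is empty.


A = [e, 2v, 2pp].

|Q|=30, |F|=5, |δ|=86 (36 ε).
min D↑ (4 st, q0=0, F={1}): 0:e→1,v→0,p→0,2→2 1:e→1,v→1,p→1,2→1 2:e→1,v→1,p→3,2→2 3:e→1,v→1,p→1,2→3 (ε-aug+det+¬).
'e': run [21, 7] end={s12,s13,s14,s15,s19,s2,s9} — reject; 1/1 del acc.
'2v': run [21, 18, 6] end={s10,s12,s14,s2,s3,s6} ∉↓L; 2/2 deletions ∈↓L.
'2pp': |S_i|=[21, 18, 6, 2] end={s14,s2} rej; 3/3 deletions ∈↓L.
3 obstructions.


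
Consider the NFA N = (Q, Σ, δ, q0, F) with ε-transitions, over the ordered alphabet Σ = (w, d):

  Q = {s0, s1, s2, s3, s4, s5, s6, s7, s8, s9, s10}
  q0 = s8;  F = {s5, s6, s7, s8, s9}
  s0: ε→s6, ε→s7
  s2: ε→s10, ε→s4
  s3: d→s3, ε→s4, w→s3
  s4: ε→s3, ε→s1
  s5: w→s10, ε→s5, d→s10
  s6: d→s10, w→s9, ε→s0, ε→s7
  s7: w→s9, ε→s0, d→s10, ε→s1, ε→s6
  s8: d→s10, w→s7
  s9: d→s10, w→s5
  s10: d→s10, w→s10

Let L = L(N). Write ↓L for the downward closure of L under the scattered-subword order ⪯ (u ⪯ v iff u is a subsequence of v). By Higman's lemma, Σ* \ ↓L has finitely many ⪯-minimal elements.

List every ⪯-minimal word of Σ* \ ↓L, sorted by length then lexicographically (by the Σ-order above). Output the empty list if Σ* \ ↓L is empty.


Antichain: [d, wwww].

|Q|=11, |F|=5, |δ|=27 (13 ε).
min D↑ (5 st, q0=0, F={2}): 0:w→1,d→2 1:w→3,d→2 2:w→2,d→2 3:w→4,d→2 4:w→2,d→2 [Hopcroft].
'd': run [8, 1] end={s10} ∉↓L; 1/1 deletions ∈↓L.
'wwww': |S_i|=[8, 7, 3, 2, 1] end={s10} ∉↓L; 4/4 del acc.
2 words, ⪯-incomp.


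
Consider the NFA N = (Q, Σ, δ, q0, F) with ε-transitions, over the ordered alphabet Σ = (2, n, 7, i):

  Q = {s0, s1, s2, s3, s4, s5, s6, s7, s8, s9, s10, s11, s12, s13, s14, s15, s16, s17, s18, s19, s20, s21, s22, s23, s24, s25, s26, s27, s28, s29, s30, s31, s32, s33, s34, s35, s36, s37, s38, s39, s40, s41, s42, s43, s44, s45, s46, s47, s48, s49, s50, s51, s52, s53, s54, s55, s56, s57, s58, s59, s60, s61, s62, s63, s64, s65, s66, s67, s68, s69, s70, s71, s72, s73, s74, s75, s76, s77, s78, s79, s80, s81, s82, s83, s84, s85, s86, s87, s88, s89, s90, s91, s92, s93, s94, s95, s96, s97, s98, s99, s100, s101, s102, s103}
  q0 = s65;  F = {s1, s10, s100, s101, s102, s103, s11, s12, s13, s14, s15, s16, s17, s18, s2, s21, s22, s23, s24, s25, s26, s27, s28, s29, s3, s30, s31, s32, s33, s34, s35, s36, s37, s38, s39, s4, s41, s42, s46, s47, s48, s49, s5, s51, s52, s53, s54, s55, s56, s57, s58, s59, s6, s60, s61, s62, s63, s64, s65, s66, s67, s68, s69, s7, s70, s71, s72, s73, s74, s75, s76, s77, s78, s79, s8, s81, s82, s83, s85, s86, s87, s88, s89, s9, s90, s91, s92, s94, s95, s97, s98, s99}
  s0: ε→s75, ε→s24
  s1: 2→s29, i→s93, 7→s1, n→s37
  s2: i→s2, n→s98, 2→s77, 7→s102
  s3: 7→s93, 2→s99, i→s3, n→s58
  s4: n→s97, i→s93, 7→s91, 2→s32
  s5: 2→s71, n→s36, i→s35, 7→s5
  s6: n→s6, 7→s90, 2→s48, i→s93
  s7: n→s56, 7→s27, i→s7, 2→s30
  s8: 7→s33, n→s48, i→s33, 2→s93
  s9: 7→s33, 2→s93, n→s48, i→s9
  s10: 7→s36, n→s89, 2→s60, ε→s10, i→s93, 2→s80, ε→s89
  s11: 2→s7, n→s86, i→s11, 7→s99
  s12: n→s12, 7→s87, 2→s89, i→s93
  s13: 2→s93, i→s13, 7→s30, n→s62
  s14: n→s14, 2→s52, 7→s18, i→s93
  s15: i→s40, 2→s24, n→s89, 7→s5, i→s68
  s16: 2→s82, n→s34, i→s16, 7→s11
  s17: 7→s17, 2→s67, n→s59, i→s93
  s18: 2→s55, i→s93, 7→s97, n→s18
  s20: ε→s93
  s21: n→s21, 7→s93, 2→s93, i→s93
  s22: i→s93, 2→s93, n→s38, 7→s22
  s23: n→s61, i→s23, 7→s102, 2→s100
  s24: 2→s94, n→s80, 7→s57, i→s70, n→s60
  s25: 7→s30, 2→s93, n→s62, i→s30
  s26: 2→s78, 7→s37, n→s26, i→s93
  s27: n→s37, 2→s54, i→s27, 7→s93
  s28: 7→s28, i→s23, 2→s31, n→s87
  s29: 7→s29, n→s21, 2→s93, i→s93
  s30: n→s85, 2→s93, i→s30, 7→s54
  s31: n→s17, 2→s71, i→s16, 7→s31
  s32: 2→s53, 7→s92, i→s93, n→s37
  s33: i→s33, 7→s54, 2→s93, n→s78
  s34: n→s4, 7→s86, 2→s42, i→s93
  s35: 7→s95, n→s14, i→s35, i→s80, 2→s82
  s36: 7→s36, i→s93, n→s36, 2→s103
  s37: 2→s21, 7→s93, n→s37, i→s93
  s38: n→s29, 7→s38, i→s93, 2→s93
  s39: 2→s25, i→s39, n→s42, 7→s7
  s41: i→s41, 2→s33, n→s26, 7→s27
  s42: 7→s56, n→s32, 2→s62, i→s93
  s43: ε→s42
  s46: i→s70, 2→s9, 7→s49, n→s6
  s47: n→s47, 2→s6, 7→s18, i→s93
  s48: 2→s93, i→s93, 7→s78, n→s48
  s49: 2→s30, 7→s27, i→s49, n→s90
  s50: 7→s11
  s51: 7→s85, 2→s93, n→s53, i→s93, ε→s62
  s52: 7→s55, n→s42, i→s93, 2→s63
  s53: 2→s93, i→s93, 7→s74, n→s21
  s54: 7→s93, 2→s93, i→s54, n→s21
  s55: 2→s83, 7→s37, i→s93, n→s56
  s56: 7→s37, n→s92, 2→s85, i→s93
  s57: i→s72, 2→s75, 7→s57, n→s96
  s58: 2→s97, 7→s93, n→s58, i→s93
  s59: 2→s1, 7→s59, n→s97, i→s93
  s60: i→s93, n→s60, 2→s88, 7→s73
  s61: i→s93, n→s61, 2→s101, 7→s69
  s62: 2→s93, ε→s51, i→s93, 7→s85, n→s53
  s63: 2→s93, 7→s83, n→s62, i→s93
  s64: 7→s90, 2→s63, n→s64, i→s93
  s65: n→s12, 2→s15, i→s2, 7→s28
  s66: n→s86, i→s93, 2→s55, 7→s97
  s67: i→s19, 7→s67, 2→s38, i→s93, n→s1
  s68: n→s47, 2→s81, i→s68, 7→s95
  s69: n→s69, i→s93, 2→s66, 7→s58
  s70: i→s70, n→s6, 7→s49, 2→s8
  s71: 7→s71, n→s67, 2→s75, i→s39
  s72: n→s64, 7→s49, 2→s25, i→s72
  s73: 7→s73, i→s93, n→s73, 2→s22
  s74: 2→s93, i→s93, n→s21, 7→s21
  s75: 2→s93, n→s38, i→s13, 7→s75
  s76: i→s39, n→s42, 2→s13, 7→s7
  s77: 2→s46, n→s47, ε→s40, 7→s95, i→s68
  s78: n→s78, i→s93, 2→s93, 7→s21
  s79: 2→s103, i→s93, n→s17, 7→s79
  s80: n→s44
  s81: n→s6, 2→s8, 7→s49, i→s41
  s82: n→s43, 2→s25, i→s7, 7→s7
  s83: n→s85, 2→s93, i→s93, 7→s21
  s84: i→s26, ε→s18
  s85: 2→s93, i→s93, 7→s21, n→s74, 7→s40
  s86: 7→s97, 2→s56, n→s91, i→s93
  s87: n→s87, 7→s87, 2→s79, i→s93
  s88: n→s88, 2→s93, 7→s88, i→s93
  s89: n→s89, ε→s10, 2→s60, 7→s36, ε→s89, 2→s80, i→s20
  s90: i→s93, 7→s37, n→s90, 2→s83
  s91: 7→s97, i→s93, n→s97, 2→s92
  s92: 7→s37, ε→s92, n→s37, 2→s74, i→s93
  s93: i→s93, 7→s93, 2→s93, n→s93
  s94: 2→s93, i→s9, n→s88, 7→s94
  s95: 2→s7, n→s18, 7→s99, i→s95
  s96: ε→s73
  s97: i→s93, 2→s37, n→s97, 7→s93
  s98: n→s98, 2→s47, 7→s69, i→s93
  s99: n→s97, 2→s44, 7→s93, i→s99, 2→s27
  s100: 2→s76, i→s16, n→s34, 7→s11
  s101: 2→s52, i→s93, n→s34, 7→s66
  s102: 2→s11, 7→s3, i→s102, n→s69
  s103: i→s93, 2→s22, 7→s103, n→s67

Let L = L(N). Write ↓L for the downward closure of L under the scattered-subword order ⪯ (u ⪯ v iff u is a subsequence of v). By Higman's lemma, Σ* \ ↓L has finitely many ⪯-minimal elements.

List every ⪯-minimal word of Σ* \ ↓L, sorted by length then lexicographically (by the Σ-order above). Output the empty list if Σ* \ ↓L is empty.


|Q|=104, |F|=92, |δ|=397 (14 ε).
min D↑ (91 st, q0=0, F={10}): 0:2→1,n→2,7→3,i→4 1:2→5,n→6,7→7,i→8 2:2→6,n→2,7→9,i→10 3:2→11,n→9,7→3,i→12 4:2→13,n→14,7→15,i→4 5:2→16,n→17,7→18,i→19 6:2→17,n→6,7→20,i→10 7:2→21,n→20,7→7,i→22 8:2→23,n→24,7→25,i→8 9:2→26,n→9,7→9,i→10 10:2→10,n→10,7→10,i→10 11:2→21,n→27,7→11,i→28 12:2→29,n→30,7→15,i→12 13:2→31,n→24,7→25,i→8 14:2→24,n→14,7→32,i→10 15:2→33,n→32,7→34,i→15 16:2→10,n→35,7→16,i→36 17:2→35,n→17,7→37,i→10 18:2→38,n→37,7→18,i→39 19:2→40,n→41,7→42,i→19 20:2→43,n→20,7→20,i→10 21:2→38,n→44,7→21,i→45 22:2→46,n→47,7→25,i→22 23:2→40,n→41,7→42,i→48 24:2→41,n→24,7→49,i→10 25:2→50,n→49,7→51,i→25 26:2→43,n→27,7→26,i→10 27:2→44,n→52,7→27,i→10 28:2→46,n→53,7→33,i→28 29:2→54,n→53,7→33,i→28 30:2→55,n→30,7→32,i→10 31:2→36,n→41,7→42,i→19 32:2→56,n→32,7→57,i→10 33:2→50,n→58,7→51,i→33 34:2→51,n→57,7→10,i→34 35:2→10,n→35,7→35,i→10 36:2→10,n→59,7→60,i→36 37:2→61,n→37,7→37,i→10 38:2→10,n→62,7→38,i→63 39:2→64,n→65,7→42,i→39 40:2→10,n→59,7→60,i→60 41:2→59,n→41,7→66,i→10 42:2→67,n→66,7→68,i→42 43:2→61,n→44,7→43,i→10 44:2→62,n→69,7→44,i→10 45:2→64,n→70,7→50,i→45 46:2→64,n→70,7→50,i→50 47:2→71,n→47,7→49,i→10 48:2→60,n→72,7→68,i→48 49:2→73,n→49,7→74,i→10 50:2→67,n→75,7→68,i→50 51:2→68,n→74,7→10,i→51 52:2→69,n→74,7→52,i→10 53:2→70,n→76,7→58,i→10 54:2→63,n→70,7→50,i→45 55:2→71,n→53,7→56,i→10 56:2→73,n→58,7→74,i→10 57:2→74,n→57,7→10,i→10 58:2→75,n→77,7→74,i→10 59:2→10,n→59,7→78,i→10 60:2→10,n→78,7→79,i→60 61:2→10,n→62,7→61,i→10 62:2→10,n→80,7→62,i→10 63:2→10,n→81,7→67,i→63 64:2→10,n→81,7→67,i→67 65:2→82,n→65,7→66,i→10 66:2→83,n→66,7→84,i→10 67:2→10,n→85,7→79,i→67 68:2→79,n→84,7→10,i→68 69:2→80,n→84,7→69,i→10 70:2→81,n→86,7→75,i→10 71:2→82,n→70,7→73,i→10 72:2→78,n→72,7→84,i→10 73:2→83,n→75,7→84,i→10 74:2→84,n→74,7→10,i→10 75:2→85,n→87,7→84,i→10 76:2→86,n→74,7→77,i→10 77:2→87,n→74,7→74,i→10 78:2→10,n→78,7→88,i→10 79:2→10,n→88,7→10,i→79 80:2→10,n→88,7→80,i→10 81:2→10,n→89,7→85,i→10 82:2→10,n→81,7→83,i→10 83:2→10,n→85,7→88,i→10 84:2→88,n→84,7→10,i→10 85:2→10,n→90,7→88,i→10 86:2→89,n→84,7→87,i→10 87:2→90,n→84,7→84,i→10 88:2→10,n→88,7→10,i→10 89:2→10,n→88,7→90,i→10 90:2→10,n→88,7→88,i→10 [Hopcroft].
'ni': N↓-sim [100, 60, 3] end={s19,s20,s93} ∉↓L; 2/2 single-dels accept.
'2222': |S_i|=[100, 88, 60, 25, 1] end={s93} rej; 4/4 deletions ∈↓L.
'i777': run [100, 72, 31, 11, 1] end={s93} ∉↓L; 4/4 del acc.
'2i2i77': N↓-sim [100, 88, 58, 35, 19, 6, 1] end={s93} rej; 6/6 deletions ∈↓L.
'72nnn7': N↓-sim [100, 80, 52, 26, 13, 4, 1] end={s93} rej; 6/6 single-dels accept.
5 obstructions.

A = [ni, 2222, i777, 2i2i77, 72nnn7].
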